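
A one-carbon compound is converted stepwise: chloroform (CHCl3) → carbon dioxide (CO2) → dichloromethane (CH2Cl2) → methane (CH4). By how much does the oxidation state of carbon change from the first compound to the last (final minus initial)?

Carbon oxidation states along the series — chloroform: +2, carbon dioxide: +4, dichloromethane: 0, methane: -4.
Net change = -4 − (+2) = -6.

-6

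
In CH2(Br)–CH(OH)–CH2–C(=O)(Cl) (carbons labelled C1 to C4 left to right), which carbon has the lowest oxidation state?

Bonds to more-electronegative neighbours contribute +1 each, bonds to H or metals contribute −1 each, and C–C bonds contribute 0. Tallying each carbon:
C1: 1C, 2H, 1Br → 0 − 2 + 1 = -1
C2: 2C, 1H, 1O → 0 − 1 + 1 = 0
C3: 2C, 2H → 0 − 2 = -2
C4: 1C, 2O, 1Cl → 0 + 2 + 1 = +3
The most reduced carbon is C3 at -2.

C3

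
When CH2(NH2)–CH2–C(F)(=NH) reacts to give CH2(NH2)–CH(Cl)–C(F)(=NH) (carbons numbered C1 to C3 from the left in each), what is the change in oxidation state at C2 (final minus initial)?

Before: C2 has 2 bonds to C, 2 bonds to H → oxidation state -2.
After: C2 has 2 bonds to C, 1 bond to H, 1 bond to Cl → oxidation state 0.
Δ = 0 − (-2) = +2, so this is an oxidation at C2.

+2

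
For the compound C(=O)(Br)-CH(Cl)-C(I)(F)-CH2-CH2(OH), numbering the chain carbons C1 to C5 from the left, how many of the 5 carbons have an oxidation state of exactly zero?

Bonds to more-electronegative neighbours contribute +1 each, bonds to H or metals contribute −1 each, and C–C bonds contribute 0. Tallying each carbon:
C1: 1C, 2O, 1Br → 0 + 2 + 1 = +3
C2: 2C, 1H, 1Cl → 0 − 1 + 1 = 0
C3: 2C, 1F, 1I → 0 + 1 + 1 = +2
C4: 2C, 2H → 0 − 2 = -2
C5: 1C, 2H, 1O → 0 − 2 + 1 = -1
1 carbon (C2) meets the condition.

1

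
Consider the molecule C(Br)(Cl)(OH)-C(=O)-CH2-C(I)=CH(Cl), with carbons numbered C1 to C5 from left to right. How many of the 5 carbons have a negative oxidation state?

1

Bonds to more-electronegative neighbours contribute +1 each, bonds to H or metals contribute −1 each, and C–C bonds contribute 0. Tallying each carbon:
C1: 1C, 1O, 1Cl, 1Br → 0 + 1 + 1 + 1 = +3
C2: 2C, 2O → 0 + 2 = +2
C3: 2C, 2H → 0 − 2 = -2
C4: 3C, 1I → 0 + 1 = +1
C5: 2C, 1H, 1Cl → 0 − 1 + 1 = 0
1 carbon (C3) meets the condition.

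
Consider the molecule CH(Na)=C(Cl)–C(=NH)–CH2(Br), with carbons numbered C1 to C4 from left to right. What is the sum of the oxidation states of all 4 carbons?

Tallying each carbon's bonds:
C1: 2C, 1H, 1Na → 0 − 1 − 1 = -2
C2: 3C, 1Cl → 0 + 1 = +1
C3: 2C, 2N → 0 + 2 = +2
C4: 1C, 2H, 1Br → 0 − 2 + 1 = -1
Sum = -2 + 1 + 2 − 1 = 0.

0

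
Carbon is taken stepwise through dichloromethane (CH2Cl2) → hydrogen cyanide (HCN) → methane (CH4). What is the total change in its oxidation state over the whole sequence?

Carbon oxidation states along the series — dichloromethane: 0, hydrogen cyanide: +2, methane: -4.
Net change = -4 − (0) = -4.

-4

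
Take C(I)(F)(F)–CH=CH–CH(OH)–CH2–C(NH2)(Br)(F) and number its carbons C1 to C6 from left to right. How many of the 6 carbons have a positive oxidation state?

Tallying each carbon's bonds:
C1: 1C, 2F, 1I → 0 + 2 + 1 = +3
C2: 3C, 1H → 0 − 1 = -1
C3: 3C, 1H → 0 − 1 = -1
C4: 2C, 1H, 1O → 0 − 1 + 1 = 0
C5: 2C, 2H → 0 − 2 = -2
C6: 1C, 1N, 1F, 1Br → 0 + 1 + 1 + 1 = +3
2 carbons (C1, C6) meet the condition.

2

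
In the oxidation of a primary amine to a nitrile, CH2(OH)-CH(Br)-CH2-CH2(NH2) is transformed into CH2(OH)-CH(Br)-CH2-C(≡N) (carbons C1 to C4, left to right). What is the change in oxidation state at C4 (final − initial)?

+4

Before: C4 has 1 bond to C, 2 bonds to H, 1 bond to N → oxidation state -1.
After: C4 has 1 bond to C, 3 bonds to N → oxidation state +3.
Δ = +3 − (-1) = +4, so this is an oxidation at C4.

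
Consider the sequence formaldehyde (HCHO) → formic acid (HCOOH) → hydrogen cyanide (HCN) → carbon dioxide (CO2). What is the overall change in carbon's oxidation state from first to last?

+4

Carbon oxidation states along the series — formaldehyde: 0, formic acid: +2, hydrogen cyanide: +2, carbon dioxide: +4.
Net change = +4 − (0) = +4.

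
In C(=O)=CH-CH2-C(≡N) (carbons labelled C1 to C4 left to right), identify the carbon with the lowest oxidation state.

Assign +1 per bond to O/N/halogen, −1 per bond to H or an electropositive element, and 0 per bond to carbon. Tallying each carbon:
C1: 2C, 2O → 0 + 2 = +2
C2: 3C, 1H → 0 − 1 = -1
C3: 2C, 2H → 0 − 2 = -2
C4: 1C, 3N → 0 + 3 = +3
The most reduced carbon is C3 at -2.

C3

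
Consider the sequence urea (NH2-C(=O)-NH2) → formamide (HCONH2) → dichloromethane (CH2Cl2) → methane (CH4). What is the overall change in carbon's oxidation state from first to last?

-8

Carbon oxidation states along the series — urea: +4, formamide: +2, dichloromethane: 0, methane: -4.
Net change = -4 − (+4) = -8.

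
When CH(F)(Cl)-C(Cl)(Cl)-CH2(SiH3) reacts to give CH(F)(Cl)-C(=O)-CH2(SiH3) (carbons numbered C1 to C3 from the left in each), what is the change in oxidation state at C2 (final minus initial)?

Before: C2 has 2 bonds to C, 2 bonds to Cl → oxidation state +2.
After: C2 has 2 bonds to C, 2 bonds to O → oxidation state +2.
Δ = +2 − (+2) = 0, so no net redox change at C2.

0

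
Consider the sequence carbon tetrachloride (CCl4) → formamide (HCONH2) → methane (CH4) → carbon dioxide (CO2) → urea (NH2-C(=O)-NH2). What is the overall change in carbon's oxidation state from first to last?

Carbon oxidation states along the series — carbon tetrachloride: +4, formamide: +2, methane: -4, carbon dioxide: +4, urea: +4.
Net change = +4 − (+4) = 0.

0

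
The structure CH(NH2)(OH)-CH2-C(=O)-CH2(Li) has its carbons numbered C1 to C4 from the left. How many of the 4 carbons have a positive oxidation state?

2

Bonds to more-electronegative neighbours contribute +1 each, bonds to H or metals contribute −1 each, and C–C bonds contribute 0. Tallying each carbon:
C1: 1C, 1H, 1O, 1N → 0 − 1 + 1 + 1 = +1
C2: 2C, 2H → 0 − 2 = -2
C3: 2C, 2O → 0 + 2 = +2
C4: 1C, 2H, 1Li → 0 − 2 − 1 = -3
2 carbons (C1, C3) meet the condition.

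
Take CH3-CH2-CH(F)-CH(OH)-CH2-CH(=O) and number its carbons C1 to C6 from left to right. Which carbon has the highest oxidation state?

C6

Tallying each carbon's bonds:
C1: 1C, 3H → 0 − 3 = -3
C2: 2C, 2H → 0 − 2 = -2
C3: 2C, 1H, 1F → 0 − 1 + 1 = 0
C4: 2C, 1H, 1O → 0 − 1 + 1 = 0
C5: 2C, 2H → 0 − 2 = -2
C6: 1C, 1H, 2O → 0 − 1 + 2 = +1
The most oxidised carbon is C6 at +1.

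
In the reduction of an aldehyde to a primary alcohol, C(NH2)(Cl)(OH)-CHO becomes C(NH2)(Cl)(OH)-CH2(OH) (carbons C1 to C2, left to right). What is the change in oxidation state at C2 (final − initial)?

Before: C2 has 1 bond to C, 1 bond to H, 2 bonds to O → oxidation state +1.
After: C2 has 1 bond to C, 2 bonds to H, 1 bond to O → oxidation state -1.
Δ = -1 − (+1) = -2, so this is a reduction at C2.

-2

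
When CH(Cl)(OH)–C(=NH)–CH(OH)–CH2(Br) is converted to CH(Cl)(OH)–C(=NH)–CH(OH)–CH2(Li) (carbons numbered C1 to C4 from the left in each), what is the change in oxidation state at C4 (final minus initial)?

Before: C4 has 1 bond to C, 2 bonds to H, 1 bond to Br → oxidation state -1.
After: C4 has 1 bond to C, 2 bonds to H, 1 bond to Li → oxidation state -3.
Δ = -3 − (-1) = -2, so this is a reduction at C4.

-2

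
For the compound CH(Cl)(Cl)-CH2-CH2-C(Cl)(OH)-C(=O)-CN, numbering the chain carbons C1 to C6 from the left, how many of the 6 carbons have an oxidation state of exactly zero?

0

Count +1 for every bond to an atom more electronegative than carbon and −1 for every bond to one less electronegative; C–C bonds are 0. Tallying each carbon:
C1: 1C, 1H, 2Cl → 0 − 1 + 2 = +1
C2: 2C, 2H → 0 − 2 = -2
C3: 2C, 2H → 0 − 2 = -2
C4: 2C, 1O, 1Cl → 0 + 1 + 1 = +2
C5: 2C, 2O → 0 + 2 = +2
C6: 1C, 3N → 0 + 3 = +3
0 carbons meet the condition.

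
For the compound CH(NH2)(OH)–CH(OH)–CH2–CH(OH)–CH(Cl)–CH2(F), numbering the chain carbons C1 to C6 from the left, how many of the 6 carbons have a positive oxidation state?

1

Count +1 for every bond to an atom more electronegative than carbon and −1 for every bond to one less electronegative; C–C bonds are 0. Tallying each carbon:
C1: 1C, 1H, 1O, 1N → 0 − 1 + 1 + 1 = +1
C2: 2C, 1H, 1O → 0 − 1 + 1 = 0
C3: 2C, 2H → 0 − 2 = -2
C4: 2C, 1H, 1O → 0 − 1 + 1 = 0
C5: 2C, 1H, 1Cl → 0 − 1 + 1 = 0
C6: 1C, 2H, 1F → 0 − 2 + 1 = -1
1 carbon (C1) meets the condition.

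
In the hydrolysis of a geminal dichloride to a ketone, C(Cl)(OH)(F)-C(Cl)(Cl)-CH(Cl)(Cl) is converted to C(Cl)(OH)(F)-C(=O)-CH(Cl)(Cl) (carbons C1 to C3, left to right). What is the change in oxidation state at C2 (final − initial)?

0

Before: C2 has 2 bonds to C, 2 bonds to Cl → oxidation state +2.
After: C2 has 2 bonds to C, 2 bonds to O → oxidation state +2.
Δ = +2 − (+2) = 0, so no net redox change at C2.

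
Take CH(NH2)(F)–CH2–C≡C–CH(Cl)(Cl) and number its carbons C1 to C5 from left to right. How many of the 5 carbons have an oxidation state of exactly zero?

2

Count +1 for every bond to an atom more electronegative than carbon and −1 for every bond to one less electronegative; C–C bonds are 0. Tallying each carbon:
C1: 1C, 1H, 1N, 1F → 0 − 1 + 1 + 1 = +1
C2: 2C, 2H → 0 − 2 = -2
C3: 4C → 0 = 0
C4: 4C → 0 = 0
C5: 1C, 1H, 2Cl → 0 − 1 + 2 = +1
2 carbons (C3, C4) meet the condition.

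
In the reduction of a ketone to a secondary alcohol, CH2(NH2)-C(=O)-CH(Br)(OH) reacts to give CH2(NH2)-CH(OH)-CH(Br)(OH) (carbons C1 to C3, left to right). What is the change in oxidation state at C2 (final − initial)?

Before: C2 has 2 bonds to C, 2 bonds to O → oxidation state +2.
After: C2 has 2 bonds to C, 1 bond to H, 1 bond to O → oxidation state 0.
Δ = 0 − (+2) = -2, so this is a reduction at C2.

-2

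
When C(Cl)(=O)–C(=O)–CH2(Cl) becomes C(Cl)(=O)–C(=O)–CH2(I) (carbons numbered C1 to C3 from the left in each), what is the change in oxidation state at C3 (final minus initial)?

0

Before: C3 has 1 bond to C, 2 bonds to H, 1 bond to Cl → oxidation state -1.
After: C3 has 1 bond to C, 2 bonds to H, 1 bond to I → oxidation state -1.
Δ = -1 − (-1) = 0, so no net redox change at C3.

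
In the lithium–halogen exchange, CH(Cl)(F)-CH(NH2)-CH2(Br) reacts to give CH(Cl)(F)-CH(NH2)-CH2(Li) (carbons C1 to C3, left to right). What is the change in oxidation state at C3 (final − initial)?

-2

Before: C3 has 1 bond to C, 2 bonds to H, 1 bond to Br → oxidation state -1.
After: C3 has 1 bond to C, 2 bonds to H, 1 bond to Li → oxidation state -3.
Δ = -3 − (-1) = -2, so this is a reduction at C3.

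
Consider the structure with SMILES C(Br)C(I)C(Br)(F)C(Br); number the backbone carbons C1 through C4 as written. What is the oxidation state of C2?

0

Count +1 for every bond to an atom more electronegative than carbon and −1 for every bond to one less electronegative; C–C bonds are 0.
C2 has one bond to C (0), one bond to C (0), one bond to H (-1), one bond to I (+1).
Oxidation state = 0 + 0 − 1 + 1 = 0.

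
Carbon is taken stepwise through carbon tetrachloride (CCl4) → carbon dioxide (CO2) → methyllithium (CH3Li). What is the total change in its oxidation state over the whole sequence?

-8

Carbon oxidation states along the series — carbon tetrachloride: +4, carbon dioxide: +4, methyllithium: -4.
Net change = -4 − (+4) = -8.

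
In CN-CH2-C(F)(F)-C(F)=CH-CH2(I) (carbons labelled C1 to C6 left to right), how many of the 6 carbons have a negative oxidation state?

Tallying each carbon's bonds:
C1: 1C, 3N → 0 + 3 = +3
C2: 2C, 2H → 0 − 2 = -2
C3: 2C, 2F → 0 + 2 = +2
C4: 3C, 1F → 0 + 1 = +1
C5: 3C, 1H → 0 − 1 = -1
C6: 1C, 2H, 1I → 0 − 2 + 1 = -1
3 carbons (C2, C5, C6) meet the condition.

3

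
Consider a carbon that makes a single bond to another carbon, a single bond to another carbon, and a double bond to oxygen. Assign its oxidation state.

+2

The carbon has one bond to C (0), one bond to C (0), a double bond to O (2×+1 = +2).
Oxidation state = 0 + 0 + 2 = +2.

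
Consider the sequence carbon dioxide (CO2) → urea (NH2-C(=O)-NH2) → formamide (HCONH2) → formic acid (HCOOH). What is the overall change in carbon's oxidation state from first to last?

-2

Carbon oxidation states along the series — carbon dioxide: +4, urea: +4, formamide: +2, formic acid: +2.
Net change = +2 − (+4) = -2.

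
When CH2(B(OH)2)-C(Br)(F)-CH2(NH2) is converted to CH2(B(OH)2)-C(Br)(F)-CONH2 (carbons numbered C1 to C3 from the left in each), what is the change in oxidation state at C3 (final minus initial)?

Before: C3 has 1 bond to C, 2 bonds to H, 1 bond to N → oxidation state -1.
After: C3 has 1 bond to C, 2 bonds to O, 1 bond to N → oxidation state +3.
Δ = +3 − (-1) = +4, so this is an oxidation at C3.

+4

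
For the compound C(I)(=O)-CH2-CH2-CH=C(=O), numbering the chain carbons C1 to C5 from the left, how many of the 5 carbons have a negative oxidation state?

3

Each bond to a more electronegative atom (O, N, halogen) counts +1, each bond to a less electronegative atom (H, metal, B, Si) counts −1, and each C–C bond counts 0. Tallying each carbon:
C1: 1C, 2O, 1I → 0 + 2 + 1 = +3
C2: 2C, 2H → 0 − 2 = -2
C3: 2C, 2H → 0 − 2 = -2
C4: 3C, 1H → 0 − 1 = -1
C5: 2C, 2O → 0 + 2 = +2
3 carbons (C2, C3, C4) meet the condition.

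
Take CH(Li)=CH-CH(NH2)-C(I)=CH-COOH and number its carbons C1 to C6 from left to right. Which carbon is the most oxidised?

Tallying each carbon's bonds:
C1: 2C, 1H, 1Li → 0 − 1 − 1 = -2
C2: 3C, 1H → 0 − 1 = -1
C3: 2C, 1H, 1N → 0 − 1 + 1 = 0
C4: 3C, 1I → 0 + 1 = +1
C5: 3C, 1H → 0 − 1 = -1
C6: 1C, 3O → 0 + 3 = +3
The most oxidised carbon is C6 at +3.

C6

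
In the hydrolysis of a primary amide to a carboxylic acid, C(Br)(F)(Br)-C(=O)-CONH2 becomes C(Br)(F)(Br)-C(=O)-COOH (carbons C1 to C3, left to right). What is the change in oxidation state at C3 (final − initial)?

Before: C3 has 1 bond to C, 2 bonds to O, 1 bond to N → oxidation state +3.
After: C3 has 1 bond to C, 3 bonds to O → oxidation state +3.
Δ = +3 − (+3) = 0, so no net redox change at C3.

0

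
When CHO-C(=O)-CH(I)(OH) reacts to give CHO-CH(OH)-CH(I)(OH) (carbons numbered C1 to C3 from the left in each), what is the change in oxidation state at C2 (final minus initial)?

Before: C2 has 2 bonds to C, 2 bonds to O → oxidation state +2.
After: C2 has 2 bonds to C, 1 bond to H, 1 bond to O → oxidation state 0.
Δ = 0 − (+2) = -2, so this is a reduction at C2.

-2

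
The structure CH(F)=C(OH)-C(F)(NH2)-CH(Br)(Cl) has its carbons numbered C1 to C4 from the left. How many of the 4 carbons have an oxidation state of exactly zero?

1

Tallying each carbon's bonds:
C1: 2C, 1H, 1F → 0 − 1 + 1 = 0
C2: 3C, 1O → 0 + 1 = +1
C3: 2C, 1N, 1F → 0 + 1 + 1 = +2
C4: 1C, 1H, 1Cl, 1Br → 0 − 1 + 1 + 1 = +1
1 carbon (C1) meets the condition.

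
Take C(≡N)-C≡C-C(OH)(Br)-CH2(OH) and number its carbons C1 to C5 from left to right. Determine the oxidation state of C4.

Count +1 for every bond to an atom more electronegative than carbon and −1 for every bond to one less electronegative; C–C bonds are 0.
C4 has one bond to C (0), one bond to C (0), one bond to O (+1), one bond to Br (+1).
Oxidation state = 0 + 0 + 1 + 1 = +2.

+2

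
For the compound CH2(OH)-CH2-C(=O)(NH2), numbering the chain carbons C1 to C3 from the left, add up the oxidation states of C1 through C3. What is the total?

0

Assign +1 per bond to O/N/halogen, −1 per bond to H or an electropositive element, and 0 per bond to carbon. Tallying each carbon:
C1: 1C, 2H, 1O → 0 − 2 + 1 = -1
C2: 2C, 2H → 0 − 2 = -2
C3: 1C, 2O, 1N → 0 + 2 + 1 = +3
Sum = -1 − 2 + 3 = 0.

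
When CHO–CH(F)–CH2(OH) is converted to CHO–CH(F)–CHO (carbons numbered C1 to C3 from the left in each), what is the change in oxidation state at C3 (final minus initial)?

+2

Before: C3 has 1 bond to C, 2 bonds to H, 1 bond to O → oxidation state -1.
After: C3 has 1 bond to C, 1 bond to H, 2 bonds to O → oxidation state +1.
Δ = +1 − (-1) = +2, so this is an oxidation at C3.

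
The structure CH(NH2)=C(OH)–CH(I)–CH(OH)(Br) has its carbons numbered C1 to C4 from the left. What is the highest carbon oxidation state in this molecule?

+1

Assign +1 per bond to O/N/halogen, −1 per bond to H or an electropositive element, and 0 per bond to carbon. Tallying each carbon:
C1: 2C, 1H, 1N → 0 − 1 + 1 = 0
C2: 3C, 1O → 0 + 1 = +1
C3: 2C, 1H, 1I → 0 − 1 + 1 = 0
C4: 1C, 1H, 1O, 1Br → 0 − 1 + 1 + 1 = +1
The highest value is +1.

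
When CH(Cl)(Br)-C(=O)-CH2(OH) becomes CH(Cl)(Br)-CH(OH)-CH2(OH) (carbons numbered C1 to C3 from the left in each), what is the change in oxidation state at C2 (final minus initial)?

Before: C2 has 2 bonds to C, 2 bonds to O → oxidation state +2.
After: C2 has 2 bonds to C, 1 bond to H, 1 bond to O → oxidation state 0.
Δ = 0 − (+2) = -2, so this is a reduction at C2.

-2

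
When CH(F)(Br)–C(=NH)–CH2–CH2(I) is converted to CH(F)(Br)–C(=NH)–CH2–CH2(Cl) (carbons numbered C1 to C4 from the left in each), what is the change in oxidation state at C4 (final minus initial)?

Before: C4 has 1 bond to C, 2 bonds to H, 1 bond to I → oxidation state -1.
After: C4 has 1 bond to C, 2 bonds to H, 1 bond to Cl → oxidation state -1.
Δ = -1 − (-1) = 0, so no net redox change at C4.

0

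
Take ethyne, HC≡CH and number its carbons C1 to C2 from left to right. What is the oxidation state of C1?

Bonds to more-electronegative neighbours contribute +1 each, bonds to H or metals contribute −1 each, and C–C bonds contribute 0.
C1 has one bond to H (-1), a triple bond to C (3×0 = 0).
Oxidation state = -1 + 0 = -1.

-1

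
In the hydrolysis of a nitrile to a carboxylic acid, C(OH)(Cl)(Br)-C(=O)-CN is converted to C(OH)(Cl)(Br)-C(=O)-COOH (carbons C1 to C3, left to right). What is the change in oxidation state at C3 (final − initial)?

Before: C3 has 1 bond to C, 3 bonds to N → oxidation state +3.
After: C3 has 1 bond to C, 3 bonds to O → oxidation state +3.
Δ = +3 − (+3) = 0, so no net redox change at C3.

0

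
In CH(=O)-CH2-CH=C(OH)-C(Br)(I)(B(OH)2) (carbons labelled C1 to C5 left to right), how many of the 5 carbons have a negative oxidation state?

Tallying each carbon's bonds:
C1: 1C, 1H, 2O → 0 − 1 + 2 = +1
C2: 2C, 2H → 0 − 2 = -2
C3: 3C, 1H → 0 − 1 = -1
C4: 3C, 1O → 0 + 1 = +1
C5: 1C, 1Br, 1I, 1B → 0 + 1 + 1 − 1 = +1
2 carbons (C2, C3) meet the condition.

2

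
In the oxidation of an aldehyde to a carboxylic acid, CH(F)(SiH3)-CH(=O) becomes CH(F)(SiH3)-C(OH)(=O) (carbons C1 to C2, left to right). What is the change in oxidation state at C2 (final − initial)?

+2

Before: C2 has 1 bond to C, 1 bond to H, 2 bonds to O → oxidation state +1.
After: C2 has 1 bond to C, 3 bonds to O → oxidation state +3.
Δ = +3 − (+1) = +2, so this is an oxidation at C2.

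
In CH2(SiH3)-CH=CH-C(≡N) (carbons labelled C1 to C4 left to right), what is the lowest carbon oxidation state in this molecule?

Tallying each carbon's bonds:
C1: 1C, 2H, 1Si → 0 − 2 − 1 = -3
C2: 3C, 1H → 0 − 1 = -1
C3: 3C, 1H → 0 − 1 = -1
C4: 1C, 3N → 0 + 3 = +3
The lowest value is -3.

-3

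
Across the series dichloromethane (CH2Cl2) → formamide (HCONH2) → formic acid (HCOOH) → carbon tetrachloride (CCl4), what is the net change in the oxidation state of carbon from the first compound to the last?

+4

Carbon oxidation states along the series — dichloromethane: 0, formamide: +2, formic acid: +2, carbon tetrachloride: +4.
Net change = +4 − (0) = +4.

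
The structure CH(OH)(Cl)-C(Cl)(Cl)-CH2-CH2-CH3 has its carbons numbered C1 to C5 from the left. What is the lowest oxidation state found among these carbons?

Tallying each carbon's bonds:
C1: 1C, 1H, 1O, 1Cl → 0 − 1 + 1 + 1 = +1
C2: 2C, 2Cl → 0 + 2 = +2
C3: 2C, 2H → 0 − 2 = -2
C4: 2C, 2H → 0 − 2 = -2
C5: 1C, 3H → 0 − 3 = -3
The lowest value is -3.

-3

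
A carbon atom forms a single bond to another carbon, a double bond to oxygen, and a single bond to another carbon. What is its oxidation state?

The carbon has one bond to C (0), one bond to C (0), a double bond to O (2×+1 = +2).
Oxidation state = 0 + 0 + 2 = +2.

+2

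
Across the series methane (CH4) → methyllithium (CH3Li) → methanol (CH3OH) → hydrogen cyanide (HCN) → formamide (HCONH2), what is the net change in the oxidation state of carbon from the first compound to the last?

Carbon oxidation states along the series — methane: -4, methyllithium: -4, methanol: -2, hydrogen cyanide: +2, formamide: +2.
Net change = +2 − (-4) = +6.

+6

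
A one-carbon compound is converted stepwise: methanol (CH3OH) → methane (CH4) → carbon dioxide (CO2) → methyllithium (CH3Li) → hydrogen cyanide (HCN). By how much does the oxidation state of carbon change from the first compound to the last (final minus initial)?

+4

Carbon oxidation states along the series — methanol: -2, methane: -4, carbon dioxide: +4, methyllithium: -4, hydrogen cyanide: +2.
Net change = +2 − (-2) = +4.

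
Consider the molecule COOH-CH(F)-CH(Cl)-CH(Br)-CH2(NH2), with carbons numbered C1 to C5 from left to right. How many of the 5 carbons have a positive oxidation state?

Count +1 for every bond to an atom more electronegative than carbon and −1 for every bond to one less electronegative; C–C bonds are 0. Tallying each carbon:
C1: 1C, 3O → 0 + 3 = +3
C2: 2C, 1H, 1F → 0 − 1 + 1 = 0
C3: 2C, 1H, 1Cl → 0 − 1 + 1 = 0
C4: 2C, 1H, 1Br → 0 − 1 + 1 = 0
C5: 1C, 2H, 1N → 0 − 2 + 1 = -1
1 carbon (C1) meets the condition.

1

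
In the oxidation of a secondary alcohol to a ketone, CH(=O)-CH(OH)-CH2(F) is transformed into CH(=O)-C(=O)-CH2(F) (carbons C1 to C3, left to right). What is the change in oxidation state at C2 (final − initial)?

+2

Before: C2 has 2 bonds to C, 1 bond to H, 1 bond to O → oxidation state 0.
After: C2 has 2 bonds to C, 2 bonds to O → oxidation state +2.
Δ = +2 − (0) = +2, so this is an oxidation at C2.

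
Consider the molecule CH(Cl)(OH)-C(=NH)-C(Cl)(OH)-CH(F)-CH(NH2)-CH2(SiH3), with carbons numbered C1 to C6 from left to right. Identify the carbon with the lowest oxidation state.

C6

Tallying each carbon's bonds:
C1: 1C, 1H, 1O, 1Cl → 0 − 1 + 1 + 1 = +1
C2: 2C, 2N → 0 + 2 = +2
C3: 2C, 1O, 1Cl → 0 + 1 + 1 = +2
C4: 2C, 1H, 1F → 0 − 1 + 1 = 0
C5: 2C, 1H, 1N → 0 − 1 + 1 = 0
C6: 1C, 2H, 1Si → 0 − 2 − 1 = -3
The most reduced carbon is C6 at -3.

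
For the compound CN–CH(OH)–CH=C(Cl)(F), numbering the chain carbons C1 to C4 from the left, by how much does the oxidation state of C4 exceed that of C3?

C4: 2C, 1F, 1Cl → 0 + 1 + 1 = +2
C3: 3C, 1H → 0 − 1 = -1
Difference: +2 − (-1) = +3.

+3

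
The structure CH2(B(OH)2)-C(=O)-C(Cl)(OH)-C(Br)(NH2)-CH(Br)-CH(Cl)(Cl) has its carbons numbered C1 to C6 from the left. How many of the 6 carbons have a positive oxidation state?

4

Bonds to more-electronegative neighbours contribute +1 each, bonds to H or metals contribute −1 each, and C–C bonds contribute 0. Tallying each carbon:
C1: 1C, 2H, 1B → 0 − 2 − 1 = -3
C2: 2C, 2O → 0 + 2 = +2
C3: 2C, 1O, 1Cl → 0 + 1 + 1 = +2
C4: 2C, 1N, 1Br → 0 + 1 + 1 = +2
C5: 2C, 1H, 1Br → 0 − 1 + 1 = 0
C6: 1C, 1H, 2Cl → 0 − 1 + 2 = +1
4 carbons (C2, C3, C4, C6) meet the condition.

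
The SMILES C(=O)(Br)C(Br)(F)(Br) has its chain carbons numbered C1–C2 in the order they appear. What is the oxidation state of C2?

+3

Count +1 for every bond to an atom more electronegative than carbon and −1 for every bond to one less electronegative; C–C bonds are 0.
C2 has one bond to C (0), one bond to Br (+1), one bond to F (+1), one bond to Br (+1).
Oxidation state = 0 + 1 + 1 + 1 = +3.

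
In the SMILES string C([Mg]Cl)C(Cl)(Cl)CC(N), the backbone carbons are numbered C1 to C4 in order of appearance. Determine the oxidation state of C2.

+2

Bonds to more-electronegative neighbours contribute +1 each, bonds to H or metals contribute −1 each, and C–C bonds contribute 0.
C2 has one bond to C (0), one bond to C (0), one bond to Cl (+1), one bond to Cl (+1).
Oxidation state = 0 + 0 + 1 + 1 = +2.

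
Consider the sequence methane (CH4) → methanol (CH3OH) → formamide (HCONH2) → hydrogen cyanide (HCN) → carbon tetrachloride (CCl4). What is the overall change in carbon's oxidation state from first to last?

+8

Carbon oxidation states along the series — methane: -4, methanol: -2, formamide: +2, hydrogen cyanide: +2, carbon tetrachloride: +4.
Net change = +4 − (-4) = +8.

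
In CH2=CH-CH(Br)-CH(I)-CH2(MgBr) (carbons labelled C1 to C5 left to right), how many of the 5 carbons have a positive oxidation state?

0

Tallying each carbon's bonds:
C1: 2C, 2H → 0 − 2 = -2
C2: 3C, 1H → 0 − 1 = -1
C3: 2C, 1H, 1Br → 0 − 1 + 1 = 0
C4: 2C, 1H, 1I → 0 − 1 + 1 = 0
C5: 1C, 2H, 1Mg → 0 − 2 − 1 = -3
0 carbons meet the condition.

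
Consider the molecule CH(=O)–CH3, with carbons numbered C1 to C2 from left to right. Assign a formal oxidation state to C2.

-3

Bonds to more-electronegative neighbours contribute +1 each, bonds to H or metals contribute −1 each, and C–C bonds contribute 0.
C2 has one bond to C (0), one bond to H (-1), one bond to H (-1), one bond to H (-1).
Oxidation state = 0 − 1 − 1 − 1 = -3.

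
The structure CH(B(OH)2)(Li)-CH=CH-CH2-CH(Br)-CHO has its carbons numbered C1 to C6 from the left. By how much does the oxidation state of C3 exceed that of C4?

+1

C3: 3C, 1H → 0 − 1 = -1
C4: 2C, 2H → 0 − 2 = -2
Difference: -1 − (-2) = +1.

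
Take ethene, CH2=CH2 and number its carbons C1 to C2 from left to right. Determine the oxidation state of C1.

Count +1 for every bond to an atom more electronegative than carbon and −1 for every bond to one less electronegative; C–C bonds are 0.
C1 has one bond to H (-1), one bond to H (-1), a double bond to C (2×0 = 0).
Oxidation state = -1 − 1 + 0 = -2.

-2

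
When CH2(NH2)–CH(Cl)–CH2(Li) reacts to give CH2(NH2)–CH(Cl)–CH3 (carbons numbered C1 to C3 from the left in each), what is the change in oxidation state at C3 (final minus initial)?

0

Before: C3 has 1 bond to C, 2 bonds to H, 1 bond to Li → oxidation state -3.
After: C3 has 1 bond to C, 3 bonds to H → oxidation state -3.
Δ = -3 − (-3) = 0, so no net redox change at C3.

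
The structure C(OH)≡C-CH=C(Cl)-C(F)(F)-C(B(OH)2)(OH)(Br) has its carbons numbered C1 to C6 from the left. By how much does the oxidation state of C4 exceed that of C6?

C4: 3C, 1Cl → 0 + 1 = +1
C6: 1C, 1O, 1Br, 1B → 0 + 1 + 1 − 1 = +1
Difference: +1 − (+1) = 0.

0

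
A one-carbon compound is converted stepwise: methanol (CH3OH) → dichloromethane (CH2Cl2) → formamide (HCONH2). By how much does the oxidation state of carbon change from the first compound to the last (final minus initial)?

+4

Carbon oxidation states along the series — methanol: -2, dichloromethane: 0, formamide: +2.
Net change = +2 − (-2) = +4.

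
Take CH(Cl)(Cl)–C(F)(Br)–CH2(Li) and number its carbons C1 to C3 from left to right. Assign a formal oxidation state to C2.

+2

Each bond to a more electronegative atom (O, N, halogen) counts +1, each bond to a less electronegative atom (H, metal, B, Si) counts −1, and each C–C bond counts 0.
C2 has one bond to C (0), one bond to C (0), one bond to F (+1), one bond to Br (+1).
Oxidation state = 0 + 0 + 1 + 1 = +2.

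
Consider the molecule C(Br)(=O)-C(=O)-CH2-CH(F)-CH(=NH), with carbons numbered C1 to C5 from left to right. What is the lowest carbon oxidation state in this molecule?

-2

Tallying each carbon's bonds:
C1: 1C, 2O, 1Br → 0 + 2 + 1 = +3
C2: 2C, 2O → 0 + 2 = +2
C3: 2C, 2H → 0 − 2 = -2
C4: 2C, 1H, 1F → 0 − 1 + 1 = 0
C5: 1C, 1H, 2N → 0 − 1 + 2 = +1
The lowest value is -2.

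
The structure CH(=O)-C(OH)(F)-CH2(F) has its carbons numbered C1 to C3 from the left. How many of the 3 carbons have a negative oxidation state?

1

Tallying each carbon's bonds:
C1: 1C, 1H, 2O → 0 − 1 + 2 = +1
C2: 2C, 1O, 1F → 0 + 1 + 1 = +2
C3: 1C, 2H, 1F → 0 − 2 + 1 = -1
1 carbon (C3) meets the condition.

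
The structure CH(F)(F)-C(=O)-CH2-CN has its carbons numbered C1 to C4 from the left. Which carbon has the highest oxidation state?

C4

Count +1 for every bond to an atom more electronegative than carbon and −1 for every bond to one less electronegative; C–C bonds are 0. Tallying each carbon:
C1: 1C, 1H, 2F → 0 − 1 + 2 = +1
C2: 2C, 2O → 0 + 2 = +2
C3: 2C, 2H → 0 − 2 = -2
C4: 1C, 3N → 0 + 3 = +3
The most oxidised carbon is C4 at +3.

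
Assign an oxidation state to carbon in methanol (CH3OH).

-2

Assign +1 per bond to O/N/halogen, −1 per bond to H or an electropositive element, and 0 per bond to carbon.
The carbon has one bond to H (-1), one bond to H (-1), one bond to H (-1), one bond to O (+1).
Oxidation state = -1 − 1 − 1 + 1 = -2.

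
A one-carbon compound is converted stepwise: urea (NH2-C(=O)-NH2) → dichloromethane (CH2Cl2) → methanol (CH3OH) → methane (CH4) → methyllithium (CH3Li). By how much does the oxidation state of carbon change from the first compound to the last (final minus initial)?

Carbon oxidation states along the series — urea: +4, dichloromethane: 0, methanol: -2, methane: -4, methyllithium: -4.
Net change = -4 − (+4) = -8.

-8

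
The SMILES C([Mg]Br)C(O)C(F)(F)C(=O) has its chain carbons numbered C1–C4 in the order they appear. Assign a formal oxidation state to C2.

Bonds to more-electronegative neighbours contribute +1 each, bonds to H or metals contribute −1 each, and C–C bonds contribute 0.
C2 has one bond to C (0), one bond to C (0), one bond to H (-1), one bond to O (+1).
Oxidation state = 0 + 0 − 1 + 1 = 0.

0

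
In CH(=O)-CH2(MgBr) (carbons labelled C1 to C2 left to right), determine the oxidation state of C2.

C2 has one bond to C (0), one bond to H (-1), one bond to H (-1), one bond to Mg (-1).
Oxidation state = 0 − 1 − 1 − 1 = -3.

-3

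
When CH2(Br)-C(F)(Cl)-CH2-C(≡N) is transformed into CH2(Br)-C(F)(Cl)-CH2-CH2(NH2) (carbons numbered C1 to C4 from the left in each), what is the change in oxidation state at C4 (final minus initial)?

-4

Before: C4 has 1 bond to C, 3 bonds to N → oxidation state +3.
After: C4 has 1 bond to C, 2 bonds to H, 1 bond to N → oxidation state -1.
Δ = -1 − (+3) = -4, so this is a reduction at C4.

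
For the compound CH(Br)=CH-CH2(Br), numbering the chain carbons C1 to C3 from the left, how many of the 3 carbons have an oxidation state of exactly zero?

Tallying each carbon's bonds:
C1: 2C, 1H, 1Br → 0 − 1 + 1 = 0
C2: 3C, 1H → 0 − 1 = -1
C3: 1C, 2H, 1Br → 0 − 2 + 1 = -1
1 carbon (C1) meets the condition.

1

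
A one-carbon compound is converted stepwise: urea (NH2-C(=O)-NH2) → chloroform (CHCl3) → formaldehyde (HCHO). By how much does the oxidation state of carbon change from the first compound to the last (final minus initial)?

Carbon oxidation states along the series — urea: +4, chloroform: +2, formaldehyde: 0.
Net change = 0 − (+4) = -4.

-4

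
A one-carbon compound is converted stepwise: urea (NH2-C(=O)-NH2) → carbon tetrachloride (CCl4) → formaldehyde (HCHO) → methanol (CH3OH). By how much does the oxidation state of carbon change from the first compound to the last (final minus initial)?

-6

Carbon oxidation states along the series — urea: +4, carbon tetrachloride: +4, formaldehyde: 0, methanol: -2.
Net change = -2 − (+4) = -6.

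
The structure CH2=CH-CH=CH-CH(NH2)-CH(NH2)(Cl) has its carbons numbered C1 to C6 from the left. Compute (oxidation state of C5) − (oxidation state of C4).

+1

C5: 2C, 1H, 1N → 0 − 1 + 1 = 0
C4: 3C, 1H → 0 − 1 = -1
Difference: 0 − (-1) = +1.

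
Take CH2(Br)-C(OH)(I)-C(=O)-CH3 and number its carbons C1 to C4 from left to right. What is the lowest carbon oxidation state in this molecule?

Tallying each carbon's bonds:
C1: 1C, 2H, 1Br → 0 − 2 + 1 = -1
C2: 2C, 1O, 1I → 0 + 1 + 1 = +2
C3: 2C, 2O → 0 + 2 = +2
C4: 1C, 3H → 0 − 3 = -3
The lowest value is -3.

-3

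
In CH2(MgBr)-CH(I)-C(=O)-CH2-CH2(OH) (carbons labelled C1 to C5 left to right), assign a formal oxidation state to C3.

Bonds to more-electronegative neighbours contribute +1 each, bonds to H or metals contribute −1 each, and C–C bonds contribute 0.
C3 has one bond to C (0), one bond to C (0), a double bond to O (2×+1 = +2).
Oxidation state = 0 + 0 + 2 = +2.

+2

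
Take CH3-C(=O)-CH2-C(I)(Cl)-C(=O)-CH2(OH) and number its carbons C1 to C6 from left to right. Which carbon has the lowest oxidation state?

Tallying each carbon's bonds:
C1: 1C, 3H → 0 − 3 = -3
C2: 2C, 2O → 0 + 2 = +2
C3: 2C, 2H → 0 − 2 = -2
C4: 2C, 1Cl, 1I → 0 + 1 + 1 = +2
C5: 2C, 2O → 0 + 2 = +2
C6: 1C, 2H, 1O → 0 − 2 + 1 = -1
The most reduced carbon is C1 at -3.

C1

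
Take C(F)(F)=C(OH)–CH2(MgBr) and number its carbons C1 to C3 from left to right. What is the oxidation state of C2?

+1

Assign +1 per bond to O/N/halogen, −1 per bond to H or an electropositive element, and 0 per bond to carbon.
C2 has a double bond to C (2×0 = 0), one bond to C (0), one bond to O (+1).
Oxidation state = 0 + 0 + 1 = +1.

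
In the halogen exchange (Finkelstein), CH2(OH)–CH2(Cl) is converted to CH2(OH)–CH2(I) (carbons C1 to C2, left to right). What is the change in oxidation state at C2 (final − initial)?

0

Before: C2 has 1 bond to C, 2 bonds to H, 1 bond to Cl → oxidation state -1.
After: C2 has 1 bond to C, 2 bonds to H, 1 bond to I → oxidation state -1.
Δ = -1 − (-1) = 0, so no net redox change at C2.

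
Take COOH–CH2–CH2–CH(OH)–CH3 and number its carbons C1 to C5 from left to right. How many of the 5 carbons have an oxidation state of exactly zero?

Tallying each carbon's bonds:
C1: 1C, 3O → 0 + 3 = +3
C2: 2C, 2H → 0 − 2 = -2
C3: 2C, 2H → 0 − 2 = -2
C4: 2C, 1H, 1O → 0 − 1 + 1 = 0
C5: 1C, 3H → 0 − 3 = -3
1 carbon (C4) meets the condition.

1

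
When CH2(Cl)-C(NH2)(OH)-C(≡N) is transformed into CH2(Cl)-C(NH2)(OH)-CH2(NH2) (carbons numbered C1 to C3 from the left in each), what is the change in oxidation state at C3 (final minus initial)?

Before: C3 has 1 bond to C, 3 bonds to N → oxidation state +3.
After: C3 has 1 bond to C, 2 bonds to H, 1 bond to N → oxidation state -1.
Δ = -1 − (+3) = -4, so this is a reduction at C3.

-4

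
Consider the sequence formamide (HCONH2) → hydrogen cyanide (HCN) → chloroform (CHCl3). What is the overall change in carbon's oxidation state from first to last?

0

Carbon oxidation states along the series — formamide: +2, hydrogen cyanide: +2, chloroform: +2.
Net change = +2 − (+2) = 0.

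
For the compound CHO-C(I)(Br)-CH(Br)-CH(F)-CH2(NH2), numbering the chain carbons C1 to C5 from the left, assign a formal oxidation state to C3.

0

C3 has one bond to C (0), one bond to C (0), one bond to H (-1), one bond to Br (+1).
Oxidation state = 0 + 0 − 1 + 1 = 0.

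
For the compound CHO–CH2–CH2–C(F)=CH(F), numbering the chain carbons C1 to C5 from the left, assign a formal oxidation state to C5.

Each bond to a more electronegative atom (O, N, halogen) counts +1, each bond to a less electronegative atom (H, metal, B, Si) counts −1, and each C–C bond counts 0.
C5 has a double bond to C (2×0 = 0), one bond to F (+1), one bond to H (-1).
Oxidation state = 0 + 1 − 1 = 0.

0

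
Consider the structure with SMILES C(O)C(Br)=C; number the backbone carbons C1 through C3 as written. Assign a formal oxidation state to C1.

Bonds to more-electronegative neighbours contribute +1 each, bonds to H or metals contribute −1 each, and C–C bonds contribute 0.
C1 has one bond to C (0), one bond to O (+1), one bond to H (-1), one bond to H (-1).
Oxidation state = 0 + 1 − 1 − 1 = -1.

-1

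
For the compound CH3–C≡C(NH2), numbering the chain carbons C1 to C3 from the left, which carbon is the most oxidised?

C3

Bonds to more-electronegative neighbours contribute +1 each, bonds to H or metals contribute −1 each, and C–C bonds contribute 0. Tallying each carbon:
C1: 1C, 3H → 0 − 3 = -3
C2: 4C → 0 = 0
C3: 3C, 1N → 0 + 1 = +1
The most oxidised carbon is C3 at +1.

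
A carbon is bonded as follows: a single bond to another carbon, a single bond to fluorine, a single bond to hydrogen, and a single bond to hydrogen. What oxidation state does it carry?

Assign +1 per bond to O/N/halogen, −1 per bond to H or an electropositive element, and 0 per bond to carbon.
The carbon has one bond to C (0), one bond to F (+1), one bond to H (-1), one bond to H (-1).
Oxidation state = 0 + 1 − 1 − 1 = -1.

-1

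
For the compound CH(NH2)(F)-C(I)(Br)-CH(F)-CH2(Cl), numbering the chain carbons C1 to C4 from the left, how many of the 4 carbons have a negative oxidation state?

Count +1 for every bond to an atom more electronegative than carbon and −1 for every bond to one less electronegative; C–C bonds are 0. Tallying each carbon:
C1: 1C, 1H, 1N, 1F → 0 − 1 + 1 + 1 = +1
C2: 2C, 1Br, 1I → 0 + 1 + 1 = +2
C3: 2C, 1H, 1F → 0 − 1 + 1 = 0
C4: 1C, 2H, 1Cl → 0 − 2 + 1 = -1
1 carbon (C4) meets the condition.

1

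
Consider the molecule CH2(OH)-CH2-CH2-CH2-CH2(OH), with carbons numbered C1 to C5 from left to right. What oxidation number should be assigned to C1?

-1

Count +1 for every bond to an atom more electronegative than carbon and −1 for every bond to one less electronegative; C–C bonds are 0.
C1 has one bond to C (0), one bond to H (-1), one bond to H (-1), one bond to O (+1).
Oxidation state = 0 − 1 − 1 + 1 = -1.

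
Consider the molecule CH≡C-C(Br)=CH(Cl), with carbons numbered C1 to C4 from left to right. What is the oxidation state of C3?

+1

Each bond to a more electronegative atom (O, N, halogen) counts +1, each bond to a less electronegative atom (H, metal, B, Si) counts −1, and each C–C bond counts 0.
C3 has one bond to C (0), a double bond to C (2×0 = 0), one bond to Br (+1).
Oxidation state = 0 + 0 + 1 = +1.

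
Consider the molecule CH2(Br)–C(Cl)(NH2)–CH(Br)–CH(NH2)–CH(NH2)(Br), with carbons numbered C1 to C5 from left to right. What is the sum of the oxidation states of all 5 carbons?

Tallying each carbon's bonds:
C1: 1C, 2H, 1Br → 0 − 2 + 1 = -1
C2: 2C, 1N, 1Cl → 0 + 1 + 1 = +2
C3: 2C, 1H, 1Br → 0 − 1 + 1 = 0
C4: 2C, 1H, 1N → 0 − 1 + 1 = 0
C5: 1C, 1H, 1N, 1Br → 0 − 1 + 1 + 1 = +1
Sum = -1 + 2 + 0 + 0 + 1 = +2.

+2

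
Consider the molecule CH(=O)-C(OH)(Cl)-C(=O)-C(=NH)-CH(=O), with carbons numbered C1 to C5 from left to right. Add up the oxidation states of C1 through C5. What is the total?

+8

Tallying each carbon's bonds:
C1: 1C, 1H, 2O → 0 − 1 + 2 = +1
C2: 2C, 1O, 1Cl → 0 + 1 + 1 = +2
C3: 2C, 2O → 0 + 2 = +2
C4: 2C, 2N → 0 + 2 = +2
C5: 1C, 1H, 2O → 0 − 1 + 2 = +1
Sum = +1 + 2 + 2 + 2 + 1 = +8.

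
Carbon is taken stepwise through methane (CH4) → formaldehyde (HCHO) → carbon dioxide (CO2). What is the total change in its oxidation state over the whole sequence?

Carbon oxidation states along the series — methane: -4, formaldehyde: 0, carbon dioxide: +4.
Net change = +4 − (-4) = +8.

+8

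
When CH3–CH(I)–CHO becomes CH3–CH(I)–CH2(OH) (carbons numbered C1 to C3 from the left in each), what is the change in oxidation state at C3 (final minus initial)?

Before: C3 has 1 bond to C, 1 bond to H, 2 bonds to O → oxidation state +1.
After: C3 has 1 bond to C, 2 bonds to H, 1 bond to O → oxidation state -1.
Δ = -1 − (+1) = -2, so this is a reduction at C3.

-2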